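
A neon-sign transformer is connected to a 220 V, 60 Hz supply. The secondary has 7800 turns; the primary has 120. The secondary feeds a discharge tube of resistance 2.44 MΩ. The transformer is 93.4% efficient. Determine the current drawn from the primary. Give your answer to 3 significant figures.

I_p ≈ 0.408 A

V_s = 220 × 7800/120 = 14300 V.
I_s = V_s/R = 14300/(2.44×10^6) = 0.0058607 A.
P_out = V_s I_s = 14300 × 0.0058607 = 83.807 W.
P_in = P_out/η = 83.807/0.934 = 89.730 W.
I_p = P_in/V_p = 89.730/220 = 0.408 A.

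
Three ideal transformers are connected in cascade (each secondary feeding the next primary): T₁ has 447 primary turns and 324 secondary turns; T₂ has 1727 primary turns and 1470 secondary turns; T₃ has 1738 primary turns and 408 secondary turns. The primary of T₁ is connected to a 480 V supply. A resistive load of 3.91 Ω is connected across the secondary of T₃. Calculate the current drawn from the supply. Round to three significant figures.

Secondary of T₁: V = 480.00 × 324/447 = 347.92 V.
Secondary of T₂: V = 347.92 × 1470/1727 = 296.14 V.
Secondary of T₃: V = 296.14 × 408/1738 = 69.521 V.
I_load = 69.521/3.91 = 17.780 A, so P_out = 69.521 × 17.780 = 1236.1 W.
All ideal ⇒ P_in = P_out, so I_supply = 1236.1/480 = 2.58 A.

I_supply ≈ 2.58 A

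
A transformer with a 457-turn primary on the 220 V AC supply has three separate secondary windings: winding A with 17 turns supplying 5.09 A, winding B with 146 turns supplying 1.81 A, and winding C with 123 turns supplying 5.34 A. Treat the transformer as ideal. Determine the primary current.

V_A = 220 × 17/457 = 8.1838 V; V_B = 220 × 146/457 = 70.284 V; V_C = 220 × 123/457 = 59.212 V.
P_out = V_A I_A + V_B I_B + V_C I_C = 8.1838×5.09 + 70.284×1.81 + 59.212×5.34 = 41.656 + 127.21 + 316.19 = 485.06 W.
Ideal ⇒ P_in = P_out, so I_p = P_out/V_p = 485.06/220 = 2.20 A.

I_p ≈ 2.20 A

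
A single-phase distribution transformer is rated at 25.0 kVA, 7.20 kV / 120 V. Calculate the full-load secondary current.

I_s ≈ 208 A

I_s = S/V_s = 25000/120 = 208 A.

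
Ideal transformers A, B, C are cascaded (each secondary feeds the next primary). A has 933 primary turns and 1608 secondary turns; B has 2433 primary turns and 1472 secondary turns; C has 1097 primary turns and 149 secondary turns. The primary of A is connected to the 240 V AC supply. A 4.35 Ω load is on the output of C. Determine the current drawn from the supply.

After A: V = 240.00 × 1608/933 = 413.63 V.
After B: V = 413.63 × 1472/2433 = 250.25 V.
After C: V = 250.25 × 149/1097 = 33.991 V.
I_load = 33.991/4.35 = 7.8140 A, so P_out = 33.991 × 7.8140 = 265.60 W.
All ideal ⇒ P_in = P_out, so I_supply = 265.60/240 = 1.11 A.

I_supply ≈ 1.11 A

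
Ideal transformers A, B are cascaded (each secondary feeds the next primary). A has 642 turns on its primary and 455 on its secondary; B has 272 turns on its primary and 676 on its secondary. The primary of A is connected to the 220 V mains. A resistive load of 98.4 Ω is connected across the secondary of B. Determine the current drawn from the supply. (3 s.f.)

I_supply ≈ 6.94 A

Secondary of A: V = 220.00 × 455/642 = 155.92 V.
Secondary of B: V = 155.92 × 676/272 = 387.50 V.
I_load = 387.50/98.4 = 3.9381 A, so P_out = 387.50 × 3.9381 = 1526.0 W.
All ideal ⇒ P_in = P_out, so I_supply = 1526.0/220 = 6.94 A.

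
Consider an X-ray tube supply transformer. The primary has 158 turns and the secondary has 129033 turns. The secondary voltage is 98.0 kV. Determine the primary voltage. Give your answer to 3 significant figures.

V_p/V_s = N_p/N_s, so V_p = 98000 × 158/129033 = 120 V.

V_p ≈ 120 V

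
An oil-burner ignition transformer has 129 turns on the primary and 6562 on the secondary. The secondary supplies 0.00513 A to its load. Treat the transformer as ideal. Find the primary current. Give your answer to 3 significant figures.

For an ideal transformer I_p/I_s = N_s/N_p, so I_p = 0.00513 × 6562/129 = 0.261 A.

I_p ≈ 0.261 A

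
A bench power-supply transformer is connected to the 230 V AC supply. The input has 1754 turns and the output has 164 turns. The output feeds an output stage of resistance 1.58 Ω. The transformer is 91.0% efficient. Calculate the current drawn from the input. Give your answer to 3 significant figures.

V_out = 230 × 164/1754 = 21.505 V.
I_out = V_out/R = 21.505/1.58 = 13.611 A.
P_out = V_out I_out = 21.505 × 13.611 = 292.70 W.
P_in = P_out/η = 292.70/0.910 = 321.65 W.
I_in = P_in/V_in = 321.65/230 = 1.40 A.

I_in ≈ 1.40 A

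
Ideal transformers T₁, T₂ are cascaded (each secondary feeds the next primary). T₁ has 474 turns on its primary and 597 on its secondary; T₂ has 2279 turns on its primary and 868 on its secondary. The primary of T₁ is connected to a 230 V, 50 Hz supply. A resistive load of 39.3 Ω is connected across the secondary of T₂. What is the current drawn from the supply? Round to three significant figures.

I_supply ≈ 1.35 A

After T₁: V = 230.00 × 597/474 = 289.68 V.
After T₂: V = 289.68 × 868/2279 = 110.33 V.
I_load = 110.33/39.3 = 2.8074 A, so P_out = 110.33 × 2.8074 = 309.75 W.
All ideal ⇒ P_in = P_out, so I_supply = 309.75/230 = 1.35 A.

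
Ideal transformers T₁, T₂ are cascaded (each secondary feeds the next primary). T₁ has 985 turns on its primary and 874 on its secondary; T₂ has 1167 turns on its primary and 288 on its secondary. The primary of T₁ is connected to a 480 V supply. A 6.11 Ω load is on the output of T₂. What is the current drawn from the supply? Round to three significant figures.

After T₁: V = 480.00 × 874/985 = 425.91 V.
After T₂: V = 425.91 × 288/1167 = 105.11 V.
I_load = 105.11/6.11 = 17.203 A, so P_out = 105.11 × 17.203 = 1808.2 W.
All ideal ⇒ P_in = P_out, so I_supply = 1808.2/480 = 3.77 A.

I_supply ≈ 3.77 A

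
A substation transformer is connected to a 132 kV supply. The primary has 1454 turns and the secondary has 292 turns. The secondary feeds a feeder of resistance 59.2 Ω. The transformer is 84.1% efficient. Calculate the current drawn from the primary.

V_s = 132000 × 292/1454 = 26509 V.
I_s = V_s/R = 26509/59.2 = 447.79 A.
P_out = V_s I_s = 26509 × 447.79 = 1.1870×10^7 W.
P_in = P_out/η = 1.1870×10^7/0.841 = 1.4115×10^7 W.
I_p = P_in/V_p = 1.4115×10^7/132000 = 107 A.

I_p ≈ 107 A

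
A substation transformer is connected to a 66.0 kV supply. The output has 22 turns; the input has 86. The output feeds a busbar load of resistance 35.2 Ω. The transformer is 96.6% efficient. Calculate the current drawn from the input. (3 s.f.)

V_out = 66000 × 22/86 = 16884 V.
I_out = V_out/R = 16884/35.2 = 479.65 A.
P_out = V_out I_out = 16884 × 479.65 = 8.0983×10^6 W.
P_in = P_out/η = 8.0983×10^6/0.966 = 8.3833×10^6 W.
I_in = P_in/V_in = 8.3833×10^6/66000 = 127 A.

I_in ≈ 127 A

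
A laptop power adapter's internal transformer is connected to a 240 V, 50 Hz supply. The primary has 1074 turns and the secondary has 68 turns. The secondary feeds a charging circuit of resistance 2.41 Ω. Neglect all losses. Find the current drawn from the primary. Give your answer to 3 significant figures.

I_p ≈ 0.399 A

V_s = V_p × N_s/N_p = 240 × 68/1074 = 15.196 V.
I_s = V_s/R = 15.196/2.41 = 6.3052 A.
For an ideal transformer I_p N_p = I_s N_s, so I_p = 6.3052 × 68/1074 = 0.399 A.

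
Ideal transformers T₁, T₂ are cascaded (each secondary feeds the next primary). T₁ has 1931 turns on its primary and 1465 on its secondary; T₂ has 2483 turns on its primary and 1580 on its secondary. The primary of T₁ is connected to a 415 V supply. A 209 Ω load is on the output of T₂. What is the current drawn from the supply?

I_supply ≈ 0.463 A

After T₁: V = 415.00 × 1465/1931 = 314.85 V.
After T₂: V = 314.85 × 1580/2483 = 200.35 V.
I_load = 200.35/209 = 0.95860 A, so P_out = 200.35 × 0.95860 = 192.05 W.
All ideal ⇒ P_in = P_out, so I_supply = 192.05/415 = 0.463 A.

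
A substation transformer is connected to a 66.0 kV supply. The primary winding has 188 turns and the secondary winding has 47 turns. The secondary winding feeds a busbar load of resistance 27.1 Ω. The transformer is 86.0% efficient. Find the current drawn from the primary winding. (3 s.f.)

I_p ≈ 177 A

V_s = 66000 × 47/188 = 16500 V.
I_s = V_s/R = 16500/27.1 = 608.86 A.
P_out = V_s I_s = 16500 × 608.86 = 1.0046×10^7 W.
P_in = P_out/η = 1.0046×10^7/0.860 = 1.1682×10^7 W.
I_p = P_in/V_p = 1.1682×10^7/66000 = 177 A.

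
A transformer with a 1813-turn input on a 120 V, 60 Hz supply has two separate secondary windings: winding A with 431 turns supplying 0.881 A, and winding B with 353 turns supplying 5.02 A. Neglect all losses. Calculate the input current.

V_A = 120 × 431/1813 = 28.527 V; V_B = 120 × 353/1813 = 23.365 V.
P_out = V_A I_A + V_B I_B = 28.527×0.881 + 23.365×5.02 = 25.133 + 117.29 = 142.42 W.
Ideal ⇒ P_in = P_out, so I_in = P_out/V_in = 142.42/120 = 1.19 A.

I_in ≈ 1.19 A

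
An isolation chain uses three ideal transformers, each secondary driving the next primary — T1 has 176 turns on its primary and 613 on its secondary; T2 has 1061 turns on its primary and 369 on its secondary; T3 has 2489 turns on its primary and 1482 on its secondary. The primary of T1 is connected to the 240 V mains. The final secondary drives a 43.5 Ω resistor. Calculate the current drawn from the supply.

After T1: V = 240.00 × 613/176 = 835.91 V.
After T2: V = 835.91 × 369/1061 = 290.72 V.
After T3: V = 290.72 × 1482/2489 = 173.10 V.
I_load = 173.10/43.5 = 3.9793 A, so P_out = 173.10 × 3.9793 = 688.81 W.
All ideal ⇒ P_in = P_out, so I_supply = 688.81/240 = 2.87 A.

I_supply ≈ 2.87 A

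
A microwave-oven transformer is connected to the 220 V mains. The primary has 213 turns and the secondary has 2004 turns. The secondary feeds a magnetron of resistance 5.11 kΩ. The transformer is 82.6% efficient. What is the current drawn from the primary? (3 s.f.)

V_s = 220 × 2004/213 = 2069.9 V.
I_s = V_s/R = 2069.9/5110 = 0.40506 A.
P_out = V_s I_s = 2069.9 × 0.40506 = 838.42 W.
P_in = P_out/η = 838.42/0.826 = 1015.0 W.
I_p = P_in/V_p = 1015.0/220 = 4.61 A.

I_p ≈ 4.61 A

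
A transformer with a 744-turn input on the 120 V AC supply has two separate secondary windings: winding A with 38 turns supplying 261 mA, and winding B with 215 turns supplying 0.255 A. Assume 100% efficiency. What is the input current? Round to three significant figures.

V_A = 120 × 38/744 = 6.1290 V; V_B = 120 × 215/744 = 34.677 V.
P_out = V_A I_A + V_B I_B = 6.1290×0.261 + 34.677×0.255 = 1.5997 + 8.8427 = 10.442 W.
Ideal ⇒ P_in = P_out, so I_in = P_out/V_in = 10.442/120 = 0.0870 A.

I_in ≈ 0.0870 A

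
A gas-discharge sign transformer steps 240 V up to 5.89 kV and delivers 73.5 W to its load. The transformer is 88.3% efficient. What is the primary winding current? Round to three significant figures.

I_p ≈ 0.347 A

P_in = P_out/η = 73.5/0.883 = 83.239 W.
I_p = P_in/V_p = 83.239/240 = 0.347 A.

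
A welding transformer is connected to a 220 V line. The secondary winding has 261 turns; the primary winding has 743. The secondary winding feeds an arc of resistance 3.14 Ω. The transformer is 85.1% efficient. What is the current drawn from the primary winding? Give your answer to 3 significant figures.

V_s = 220 × 261/743 = 77.281 V.
I_s = V_s/R = 77.281/3.14 = 24.612 A.
P_out = V_s I_s = 77.281 × 24.612 = 1902.0 W.
P_in = P_out/η = 1902.0/0.851 = 2235.1 W.
I_p = P_in/V_p = 2235.1/220 = 10.2 A.

I_p ≈ 10.2 A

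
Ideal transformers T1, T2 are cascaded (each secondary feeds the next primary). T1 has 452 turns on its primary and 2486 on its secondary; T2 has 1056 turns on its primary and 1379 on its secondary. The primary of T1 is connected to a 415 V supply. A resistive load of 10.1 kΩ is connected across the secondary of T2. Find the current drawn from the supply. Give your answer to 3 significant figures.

I_supply ≈ 2.12 A

After T1: V = 415.00 × 2486/452 = 2282.5 V.
After T2: V = 2282.5 × 1379/1056 = 2980.7 V.
I_load = 2980.7/10100 = 0.29511 A, so P_out = 2980.7 × 0.29511 = 879.63 W.
All ideal ⇒ P_in = P_out, so I_supply = 879.63/415 = 2.12 A.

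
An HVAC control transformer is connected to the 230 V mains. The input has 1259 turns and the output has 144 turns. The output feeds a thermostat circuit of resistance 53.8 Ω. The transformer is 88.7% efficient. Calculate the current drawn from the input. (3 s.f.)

I_in ≈ 0.0631 A

V_out = 230 × 144/1259 = 26.307 V.
I_out = V_out/R = 26.307/53.8 = 0.48897 A.
P_out = V_out I_out = 26.307 × 0.48897 = 12.863 W.
P_in = P_out/η = 12.863/0.887 = 14.502 W.
I_in = P_in/V_in = 14.502/230 = 0.0631 A.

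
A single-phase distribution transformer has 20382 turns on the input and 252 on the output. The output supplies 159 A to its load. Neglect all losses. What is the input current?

I_in ≈ 1.97 A

For an ideal transformer I_in/I_out = N_out/N_in, so I_in = 159 × 252/20382 = 1.97 A.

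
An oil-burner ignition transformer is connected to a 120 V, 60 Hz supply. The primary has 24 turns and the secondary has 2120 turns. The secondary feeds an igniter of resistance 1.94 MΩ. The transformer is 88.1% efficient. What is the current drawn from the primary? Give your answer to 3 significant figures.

V_s = 120 × 2120/24 = 10600 V.
I_s = V_s/R = 10600/(1.94×10^6) = 0.0054639 A.
P_out = V_s I_s = 10600 × 0.0054639 = 57.918 W.
P_in = P_out/η = 57.918/0.881 = 65.741 W.
I_p = P_in/V_p = 65.741/120 = 0.548 A.

I_p ≈ 0.548 A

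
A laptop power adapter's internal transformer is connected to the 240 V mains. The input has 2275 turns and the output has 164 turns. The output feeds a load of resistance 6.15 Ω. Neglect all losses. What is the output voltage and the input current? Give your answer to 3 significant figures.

V_out = V_in × N_out/N_in = 240 × 164/2275 = 17.301 V.
I_out = V_out/R = 17.301/6.15 = 2.8132 A.
I_in = I_out × N_out/N_in = 2.8132 × 164/2275 = 0.203 A.

V_out ≈ 17.3 V, I_in ≈ 0.203 A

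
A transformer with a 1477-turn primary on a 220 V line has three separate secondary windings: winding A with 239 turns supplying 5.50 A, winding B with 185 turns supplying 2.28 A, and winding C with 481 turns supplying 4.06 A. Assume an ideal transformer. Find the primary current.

I_p ≈ 2.50 A

V_A = 220 × 239/1477 = 35.599 V; V_B = 220 × 185/1477 = 27.556 V; V_C = 220 × 481/1477 = 71.645 V.
P_out = V_A I_A + V_B I_B + V_C I_C = 35.599×5.50 + 27.556×2.28 + 71.645×4.06 = 195.80 + 62.827 + 290.88 = 549.50 W.
Ideal ⇒ P_in = P_out, so I_p = P_out/V_p = 549.50/220 = 2.50 A.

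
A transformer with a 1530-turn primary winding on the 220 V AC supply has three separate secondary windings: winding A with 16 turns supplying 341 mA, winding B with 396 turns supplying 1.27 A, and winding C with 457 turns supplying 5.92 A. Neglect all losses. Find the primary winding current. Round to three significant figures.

I_p ≈ 2.10 A

V_A = 220 × 16/1530 = 2.3007 V; V_B = 220 × 396/1530 = 56.941 V; V_C = 220 × 457/1530 = 65.712 V.
P_out = V_A I_A + V_B I_B + V_C I_C = 2.3007×0.341 + 56.941×1.27 + 65.712×5.92 = 0.78452 + 72.315 + 389.02 = 462.12 W.
Ideal ⇒ P_in = P_out, so I_p = P_out/V_p = 462.12/220 = 2.10 A.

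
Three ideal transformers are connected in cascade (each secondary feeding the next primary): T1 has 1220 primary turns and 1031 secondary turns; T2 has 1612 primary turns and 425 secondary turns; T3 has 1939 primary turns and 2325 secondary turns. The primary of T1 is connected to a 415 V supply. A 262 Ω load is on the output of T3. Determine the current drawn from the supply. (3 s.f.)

I_supply ≈ 0.113 A

Secondary of T1: V = 415.00 × 1031/1220 = 350.71 V.
Secondary of T2: V = 350.71 × 425/1612 = 92.464 V.
Secondary of T3: V = 92.464 × 2325/1939 = 110.87 V.
I_load = 110.87/262 = 0.42317 A, so P_out = 110.87 × 0.42317 = 46.917 W.
All ideal ⇒ P_in = P_out, so I_supply = 46.917/415 = 0.113 A.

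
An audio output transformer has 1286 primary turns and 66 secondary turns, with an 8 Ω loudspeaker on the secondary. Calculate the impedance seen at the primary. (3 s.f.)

Z_p = (N_p/N_s)² × Z_s = (1286/66)² × 8 = 3040 Ω.

Z_p ≈ 3040 Ω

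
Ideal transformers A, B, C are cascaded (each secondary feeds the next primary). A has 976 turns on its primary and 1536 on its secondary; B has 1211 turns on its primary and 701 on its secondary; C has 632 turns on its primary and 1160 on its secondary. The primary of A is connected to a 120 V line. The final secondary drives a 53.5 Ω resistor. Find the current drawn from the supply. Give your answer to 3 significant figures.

After A: V = 120.00 × 1536/976 = 188.85 V.
After B: V = 188.85 × 701/1211 = 109.32 V.
After C: V = 109.32 × 1160/632 = 200.65 V.
I_load = 200.65/53.5 = 3.7505 A, so P_out = 200.65 × 3.7505 = 752.53 W.
All ideal ⇒ P_in = P_out, so I_supply = 752.53/120 = 6.27 A.

I_supply ≈ 6.27 A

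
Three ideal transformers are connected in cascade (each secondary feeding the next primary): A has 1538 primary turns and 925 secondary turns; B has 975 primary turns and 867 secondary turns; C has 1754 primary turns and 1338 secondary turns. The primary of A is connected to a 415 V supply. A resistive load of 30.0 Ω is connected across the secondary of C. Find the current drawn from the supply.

I_supply ≈ 2.30 A

Secondary of A: V = 415.00 × 925/1538 = 249.59 V.
Secondary of B: V = 249.59 × 867/975 = 221.95 V.
Secondary of C: V = 221.95 × 1338/1754 = 169.31 V.
I_load = 169.31/30.0 = 5.6436 A, so P_out = 169.31 × 5.6436 = 955.49 W.
All ideal ⇒ P_in = P_out, so I_supply = 955.49/415 = 2.30 A.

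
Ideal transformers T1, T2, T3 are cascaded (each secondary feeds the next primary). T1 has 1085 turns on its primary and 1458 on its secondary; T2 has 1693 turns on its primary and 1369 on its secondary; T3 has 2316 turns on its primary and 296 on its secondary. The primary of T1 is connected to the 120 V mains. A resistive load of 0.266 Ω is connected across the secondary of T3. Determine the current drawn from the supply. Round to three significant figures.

I_supply ≈ 8.70 A

After T1: V = 120.00 × 1458/1085 = 161.25 V.
After T2: V = 161.25 × 1369/1693 = 130.39 V.
After T3: V = 130.39 × 296/2316 = 16.665 V.
I_load = 16.665/0.266 = 62.651 A, so P_out = 16.665 × 62.651 = 1044.1 W.
All ideal ⇒ P_in = P_out, so I_supply = 1044.1/120 = 8.70 A.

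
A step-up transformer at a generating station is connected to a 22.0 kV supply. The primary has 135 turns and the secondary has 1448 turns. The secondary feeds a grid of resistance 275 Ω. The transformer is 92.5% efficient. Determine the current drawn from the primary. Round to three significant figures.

V_s = 22000 × 1448/135 = 235970 V.
I_s = V_s/R = 235970/275 = 858.07 A.
P_out = V_s I_s = 235970 × 858.07 = 2.0248×10^8 W.
P_in = P_out/η = 2.0248×10^8/0.925 = 2.1890×10^8 W.
I_p = P_in/V_p = 2.1890×10^8/22000 = 9950 A.

I_p ≈ 9950 A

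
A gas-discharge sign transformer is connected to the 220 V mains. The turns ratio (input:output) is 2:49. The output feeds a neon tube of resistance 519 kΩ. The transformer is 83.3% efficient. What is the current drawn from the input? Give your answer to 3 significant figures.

I_in ≈ 0.305 A

V_out = 220 × 49/2 = 5390.0 V.
I_out = V_out/R = 5390.0/519000 = 0.010385 A.
P_out = V_out I_out = 5390.0 × 0.010385 = 55.977 W.
P_in = P_out/η = 55.977/0.833 = 67.199 W.
I_in = P_in/V_in = 67.199/220 = 0.305 A.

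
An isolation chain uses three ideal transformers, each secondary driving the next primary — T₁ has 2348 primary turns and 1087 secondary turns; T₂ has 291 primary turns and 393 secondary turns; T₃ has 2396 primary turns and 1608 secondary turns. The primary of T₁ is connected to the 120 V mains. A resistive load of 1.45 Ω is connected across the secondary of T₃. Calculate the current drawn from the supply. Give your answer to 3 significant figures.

I_supply ≈ 14.6 A

Secondary of T₁: V = 120.00 × 1087/2348 = 55.554 V.
Secondary of T₂: V = 55.554 × 393/291 = 75.026 V.
Secondary of T₃: V = 75.026 × 1608/2396 = 50.351 V.
I_load = 50.351/1.45 = 34.725 A, so P_out = 50.351 × 34.725 = 1748.5 W.
All ideal ⇒ P_in = P_out, so I_supply = 1748.5/120 = 14.6 A.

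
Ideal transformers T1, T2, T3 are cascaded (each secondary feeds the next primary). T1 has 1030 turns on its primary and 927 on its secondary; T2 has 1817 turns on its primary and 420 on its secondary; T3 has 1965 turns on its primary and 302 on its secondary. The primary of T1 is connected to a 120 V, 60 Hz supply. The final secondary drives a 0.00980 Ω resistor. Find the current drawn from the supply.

Secondary of T1: V = 120.00 × 927/1030 = 108.00 V.
Secondary of T2: V = 108.00 × 420/1817 = 24.964 V.
Secondary of T3: V = 24.964 × 302/1965 = 3.8367 V.
I_load = 3.8367/0.00980 = 391.50 A, so P_out = 3.8367 × 391.50 = 1502.1 W.
All ideal ⇒ P_in = P_out, so I_supply = 1502.1/120 = 12.5 A.

I_supply ≈ 12.5 A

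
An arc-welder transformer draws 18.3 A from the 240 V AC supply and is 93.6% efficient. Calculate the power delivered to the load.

P_in = V_p I_p = 240 × 18.3 = 4392.0 W.
P_out = η P_in = 0.936 × 4392.0 = 4110 W.

P_out ≈ 4110 W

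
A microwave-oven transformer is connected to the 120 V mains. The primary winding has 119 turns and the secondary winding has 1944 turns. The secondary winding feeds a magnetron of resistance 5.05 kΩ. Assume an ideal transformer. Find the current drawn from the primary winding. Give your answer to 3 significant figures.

I_p ≈ 6.34 A

V_s = V_p × N_s/N_p = 120 × 1944/119 = 1960.3 V.
I_s = V_s/R = 1960.3/5050 = 0.38819 A.
For an ideal transformer I_p N_p = I_s N_s, so I_p = 0.38819 × 1944/119 = 6.34 A.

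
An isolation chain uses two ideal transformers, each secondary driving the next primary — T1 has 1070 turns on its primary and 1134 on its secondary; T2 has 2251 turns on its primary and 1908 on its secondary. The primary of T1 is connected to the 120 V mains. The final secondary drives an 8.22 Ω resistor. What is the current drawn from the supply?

I_supply ≈ 11.8 A

Secondary of T1: V = 120.00 × 1134/1070 = 127.18 V.
Secondary of T2: V = 127.18 × 1908/2251 = 107.80 V.
I_load = 107.80/8.22 = 13.114 A, so P_out = 107.80 × 13.114 = 1413.7 W.
All ideal ⇒ P_in = P_out, so I_supply = 1413.7/120 = 11.8 A.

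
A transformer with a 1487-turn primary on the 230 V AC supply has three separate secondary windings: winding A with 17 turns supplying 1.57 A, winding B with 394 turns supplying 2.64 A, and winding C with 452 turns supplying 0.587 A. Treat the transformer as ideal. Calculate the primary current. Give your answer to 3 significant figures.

V_A = 230 × 17/1487 = 2.6295 V; V_B = 230 × 394/1487 = 60.941 V; V_C = 230 × 452/1487 = 69.913 V.
P_out = V_A I_A + V_B I_B + V_C I_C = 2.6295×1.57 + 60.941×2.64 + 69.913×0.587 = 4.1282 + 160.89 + 41.039 = 206.05 W.
Ideal ⇒ P_in = P_out, so I_p = P_out/V_p = 206.05/230 = 0.896 A.

I_p ≈ 0.896 A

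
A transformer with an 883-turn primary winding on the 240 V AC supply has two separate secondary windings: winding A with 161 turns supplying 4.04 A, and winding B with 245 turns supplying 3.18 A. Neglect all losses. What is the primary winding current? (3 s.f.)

I_p ≈ 1.62 A

V_A = 240 × 161/883 = 43.760 V; V_B = 240 × 245/883 = 66.591 V.
P_out = V_A I_A + V_B I_B = 43.760×4.04 + 66.591×3.18 = 176.79 + 211.76 = 388.55 W.
Ideal ⇒ P_in = P_out, so I_p = P_out/V_p = 388.55/240 = 1.62 A.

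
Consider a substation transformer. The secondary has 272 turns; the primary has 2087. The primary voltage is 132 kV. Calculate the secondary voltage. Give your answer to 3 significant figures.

V_s ≈ 17200 V

V_s/V_p = N_s/N_p, so V_s = 132000 × 272/2087 = 17200 V.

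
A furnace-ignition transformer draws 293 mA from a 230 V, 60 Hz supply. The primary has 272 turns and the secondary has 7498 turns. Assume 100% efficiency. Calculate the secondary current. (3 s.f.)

I_s ≈ 0.0106 A

I_s/I_p = N_p/N_s, so I_s = 0.293 × 272/7498 = 0.0106 A.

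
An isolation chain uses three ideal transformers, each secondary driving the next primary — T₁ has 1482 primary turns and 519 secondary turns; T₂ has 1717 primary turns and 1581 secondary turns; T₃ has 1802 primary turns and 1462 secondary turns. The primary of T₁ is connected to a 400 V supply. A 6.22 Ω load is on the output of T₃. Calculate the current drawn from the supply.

Secondary of T₁: V = 400.00 × 519/1482 = 140.08 V.
Secondary of T₂: V = 140.08 × 1581/1717 = 128.99 V.
Secondary of T₃: V = 128.99 × 1462/1802 = 104.65 V.
I_load = 104.65/6.22 = 16.825 A, so P_out = 104.65 × 16.825 = 1760.7 W.
All ideal ⇒ P_in = P_out, so I_supply = 1760.7/400 = 4.40 A.

I_supply ≈ 4.40 A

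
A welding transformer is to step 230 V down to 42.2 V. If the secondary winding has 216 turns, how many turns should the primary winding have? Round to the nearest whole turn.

N_p = 1177 turns

N_p/N_s = V_p/V_s, so N_p = 216 × 230/42.2 = 1177.3 ≈ 1177 turns.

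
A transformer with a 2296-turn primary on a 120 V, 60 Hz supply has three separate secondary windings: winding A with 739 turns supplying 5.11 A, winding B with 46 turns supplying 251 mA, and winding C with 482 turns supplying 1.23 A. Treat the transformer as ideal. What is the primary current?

V_A = 120 × 739/2296 = 38.624 V; V_B = 120 × 46/2296 = 2.4042 V; V_C = 120 × 482/2296 = 25.192 V.
P_out = V_A I_A + V_B I_B + V_C I_C = 38.624×5.11 + 2.4042×0.251 + 25.192×1.23 = 197.37 + 0.60345 + 30.986 = 228.96 W.
Ideal ⇒ P_in = P_out, so I_p = P_out/V_p = 228.96/120 = 1.91 A.

I_p ≈ 1.91 A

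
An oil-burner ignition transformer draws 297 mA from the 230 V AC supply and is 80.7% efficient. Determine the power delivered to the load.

P_in = V_in I_in = 230 × 0.297 = 68.310 W.
P_out = η P_in = 0.807 × 68.310 = 55.1 W.

P_out ≈ 55.1 W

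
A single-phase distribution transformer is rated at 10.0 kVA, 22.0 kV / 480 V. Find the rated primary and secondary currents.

I_p = S/V_p = 10000/22000 = 0.455 A.
I_s = S/V_s = 10000/480 = 20.8 A.

I_p ≈ 0.455 A, I_s ≈ 20.8 A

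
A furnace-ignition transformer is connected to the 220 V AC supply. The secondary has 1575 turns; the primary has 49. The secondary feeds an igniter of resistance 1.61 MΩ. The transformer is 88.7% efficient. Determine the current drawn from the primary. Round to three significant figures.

I_p ≈ 0.159 A

V_s = 220 × 1575/49 = 7071.4 V.
I_s = V_s/R = 7071.4/(1.61×10^6) = 0.0043922 A.
P_out = V_s I_s = 7071.4 × 0.0043922 = 31.059 W.
P_in = P_out/η = 31.059/0.887 = 35.016 W.
I_p = P_in/V_p = 35.016/220 = 0.159 A.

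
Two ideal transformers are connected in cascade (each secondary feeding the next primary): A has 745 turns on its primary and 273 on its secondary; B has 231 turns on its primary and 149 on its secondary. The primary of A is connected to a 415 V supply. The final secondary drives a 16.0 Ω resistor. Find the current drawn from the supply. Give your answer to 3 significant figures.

I_supply ≈ 1.45 A

After A: V = 415.00 × 273/745 = 152.07 V.
After B: V = 152.07 × 149/231 = 98.091 V.
I_load = 98.091/16.0 = 6.1307 A, so P_out = 98.091 × 6.1307 = 601.36 W.
All ideal ⇒ P_in = P_out, so I_supply = 601.36/415 = 1.45 A.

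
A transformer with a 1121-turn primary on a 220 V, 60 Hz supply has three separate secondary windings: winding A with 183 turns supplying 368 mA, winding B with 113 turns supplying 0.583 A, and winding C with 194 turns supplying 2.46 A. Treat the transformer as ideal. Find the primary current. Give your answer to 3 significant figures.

V_A = 220 × 183/1121 = 35.914 V; V_B = 220 × 113/1121 = 22.177 V; V_C = 220 × 194/1121 = 38.073 V.
P_out = V_A I_A + V_B I_B + V_C I_C = 35.914×0.368 + 22.177×0.583 + 38.073×2.46 = 13.216 + 12.929 + 93.660 = 119.81 W.
Ideal ⇒ P_in = P_out, so I_p = P_out/V_p = 119.81/220 = 0.545 A.

I_p ≈ 0.545 A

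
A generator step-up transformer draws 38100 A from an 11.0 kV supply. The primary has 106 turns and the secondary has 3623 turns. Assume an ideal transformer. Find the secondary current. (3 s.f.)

I_s/I_p = N_p/N_s, so I_s = 38100 × 106/3623 = 1110 A.

I_s ≈ 1110 A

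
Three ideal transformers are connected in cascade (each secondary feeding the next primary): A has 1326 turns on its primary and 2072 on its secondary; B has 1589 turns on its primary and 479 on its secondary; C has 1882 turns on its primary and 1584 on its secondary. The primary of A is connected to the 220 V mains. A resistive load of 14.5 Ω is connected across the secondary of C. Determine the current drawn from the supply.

Secondary of A: V = 220.00 × 2072/1326 = 343.77 V.
Secondary of B: V = 343.77 × 479/1589 = 103.63 V.
Secondary of C: V = 103.63 × 1584/1882 = 87.220 V.
I_load = 87.220/14.5 = 6.0152 A, so P_out = 87.220 × 6.0152 = 524.64 W.
All ideal ⇒ P_in = P_out, so I_supply = 524.64/220 = 2.38 A.

I_supply ≈ 2.38 A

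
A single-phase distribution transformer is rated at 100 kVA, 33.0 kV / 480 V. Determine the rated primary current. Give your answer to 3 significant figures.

I_p ≈ 3.03 A

I_p = S/V_p = 100000/33000 = 3.03 A.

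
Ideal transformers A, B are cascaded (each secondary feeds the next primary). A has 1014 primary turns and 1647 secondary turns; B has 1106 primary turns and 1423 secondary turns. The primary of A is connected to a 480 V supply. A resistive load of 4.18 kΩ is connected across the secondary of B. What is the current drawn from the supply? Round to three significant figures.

After A: V = 480.00 × 1647/1014 = 779.64 V.
After B: V = 779.64 × 1423/1106 = 1003.1 V.
I_load = 1003.1/4180 = 0.23998 A, so P_out = 1003.1 × 0.23998 = 240.72 W.
All ideal ⇒ P_in = P_out, so I_supply = 240.72/480 = 0.502 A.

I_supply ≈ 0.502 A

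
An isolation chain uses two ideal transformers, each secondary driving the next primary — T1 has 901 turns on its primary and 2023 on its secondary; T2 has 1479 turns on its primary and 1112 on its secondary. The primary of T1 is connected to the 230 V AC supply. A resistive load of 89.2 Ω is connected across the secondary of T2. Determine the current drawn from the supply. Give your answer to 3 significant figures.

I_supply ≈ 7.35 A

After T1: V = 230.00 × 2023/901 = 516.42 V.
After T2: V = 516.42 × 1112/1479 = 388.27 V.
I_load = 388.27/89.2 = 4.3528 A, so P_out = 388.27 × 4.3528 = 1690.1 W.
All ideal ⇒ P_in = P_out, so I_supply = 1690.1/230 = 7.35 A.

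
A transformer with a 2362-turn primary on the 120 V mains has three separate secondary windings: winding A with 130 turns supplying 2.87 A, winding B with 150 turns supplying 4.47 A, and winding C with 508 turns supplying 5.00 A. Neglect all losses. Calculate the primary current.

V_A = 120 × 130/2362 = 6.6046 V; V_B = 120 × 150/2362 = 7.6207 V; V_C = 120 × 508/2362 = 25.809 V.
P_out = V_A I_A + V_B I_B + V_C I_C = 6.6046×2.87 + 7.6207×4.47 + 25.809×5.00 = 18.955 + 34.064 + 129.04 = 182.06 W.
Ideal ⇒ P_in = P_out, so I_p = P_out/V_p = 182.06/120 = 1.52 A.

I_p ≈ 1.52 A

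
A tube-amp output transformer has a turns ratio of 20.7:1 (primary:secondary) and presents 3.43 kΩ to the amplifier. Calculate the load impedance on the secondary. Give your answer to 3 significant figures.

Z_s = Z_p/(N_p/N_s)² = 3430/20.7² = 8.00 Ω.

Z_s ≈ 8.00 Ω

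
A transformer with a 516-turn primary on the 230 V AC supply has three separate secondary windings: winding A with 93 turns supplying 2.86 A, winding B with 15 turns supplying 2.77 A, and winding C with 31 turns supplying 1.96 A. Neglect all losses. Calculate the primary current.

V_A = 230 × 93/516 = 41.453 V; V_B = 230 × 15/516 = 6.6860 V; V_C = 230 × 31/516 = 13.818 V.
P_out = V_A I_A + V_B I_B + V_C I_C = 41.453×2.86 + 6.6860×2.77 + 13.818×1.96 = 118.56 + 18.520 + 27.083 = 164.16 W.
Ideal ⇒ P_in = P_out, so I_p = P_out/V_p = 164.16/230 = 0.714 A.

I_p ≈ 0.714 A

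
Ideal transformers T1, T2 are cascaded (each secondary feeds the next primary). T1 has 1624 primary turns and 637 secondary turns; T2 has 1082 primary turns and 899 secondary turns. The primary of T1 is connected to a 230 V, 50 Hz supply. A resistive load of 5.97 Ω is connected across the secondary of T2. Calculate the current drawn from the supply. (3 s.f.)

I_supply ≈ 4.09 A

After T1: V = 230.00 × 637/1624 = 90.216 V.
After T2: V = 90.216 × 899/1082 = 74.957 V.
I_load = 74.957/5.97 = 12.556 A, so P_out = 74.957 × 12.556 = 941.14 W.
All ideal ⇒ P_in = P_out, so I_supply = 941.14/230 = 4.09 A.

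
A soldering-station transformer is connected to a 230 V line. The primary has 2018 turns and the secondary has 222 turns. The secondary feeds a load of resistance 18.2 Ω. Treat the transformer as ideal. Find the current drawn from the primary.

V_s = V_p × N_s/N_p = 230 × 222/2018 = 25.302 V.
I_s = V_s/R = 25.302/18.2 = 1.3902 A.
For an ideal transformer I_p N_p = I_s N_s, so I_p = 1.3902 × 222/2018 = 0.153 A.

I_p ≈ 0.153 A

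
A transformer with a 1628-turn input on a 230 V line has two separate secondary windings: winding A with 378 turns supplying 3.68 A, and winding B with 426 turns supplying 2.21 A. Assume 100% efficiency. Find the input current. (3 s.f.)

V_A = 230 × 378/1628 = 53.403 V; V_B = 230 × 426/1628 = 60.184 V.
P_out = V_A I_A + V_B I_B = 53.403×3.68 + 60.184×2.21 = 196.52 + 133.01 = 329.53 W.
Ideal ⇒ P_in = P_out, so I_in = P_out/V_in = 329.53/230 = 1.43 A.

I_in ≈ 1.43 A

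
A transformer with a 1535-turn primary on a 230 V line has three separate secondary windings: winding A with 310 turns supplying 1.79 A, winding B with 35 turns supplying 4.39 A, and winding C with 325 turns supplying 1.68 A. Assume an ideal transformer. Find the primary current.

V_A = 230 × 310/1535 = 46.450 V; V_B = 230 × 35/1535 = 5.2443 V; V_C = 230 × 325/1535 = 48.697 V.
P_out = V_A I_A + V_B I_B + V_C I_C = 46.450×1.79 + 5.2443×4.39 + 48.697×1.68 = 83.145 + 23.022 + 81.811 = 187.98 W.
Ideal ⇒ P_in = P_out, so I_p = P_out/V_p = 187.98/230 = 0.817 A.

I_p ≈ 0.817 A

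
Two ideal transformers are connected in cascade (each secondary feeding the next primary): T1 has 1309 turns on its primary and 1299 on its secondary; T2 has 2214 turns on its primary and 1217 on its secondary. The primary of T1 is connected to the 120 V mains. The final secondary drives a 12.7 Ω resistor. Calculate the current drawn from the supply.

I_supply ≈ 2.81 A

Secondary of T1: V = 120.00 × 1299/1309 = 119.08 V.
Secondary of T2: V = 119.08 × 1217/2214 = 65.458 V.
I_load = 65.458/12.7 = 5.1542 A, so P_out = 65.458 × 5.1542 = 337.38 W.
All ideal ⇒ P_in = P_out, so I_supply = 337.38/120 = 2.81 A.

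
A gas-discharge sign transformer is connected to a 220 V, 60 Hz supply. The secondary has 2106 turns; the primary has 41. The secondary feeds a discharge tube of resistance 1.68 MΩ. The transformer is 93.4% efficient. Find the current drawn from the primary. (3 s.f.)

I_p ≈ 0.370 A

V_s = 220 × 2106/41 = 11300 V.
I_s = V_s/R = 11300/(1.68×10^6) = 0.0067265 A.
P_out = V_s I_s = 11300 × 0.0067265 = 76.013 W.
P_in = P_out/η = 76.013/0.934 = 81.384 W.
I_p = P_in/V_p = 81.384/220 = 0.370 A.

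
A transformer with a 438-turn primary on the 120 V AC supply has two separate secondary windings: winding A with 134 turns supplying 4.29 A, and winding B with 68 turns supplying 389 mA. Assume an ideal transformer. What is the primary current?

V_A = 120 × 134/438 = 36.712 V; V_B = 120 × 68/438 = 18.630 V.
P_out = V_A I_A + V_B I_B = 36.712×4.29 + 18.630×0.389 = 157.50 + 7.2471 = 164.74 W.
Ideal ⇒ P_in = P_out, so I_p = P_out/V_p = 164.74/120 = 1.37 A.

I_p ≈ 1.37 A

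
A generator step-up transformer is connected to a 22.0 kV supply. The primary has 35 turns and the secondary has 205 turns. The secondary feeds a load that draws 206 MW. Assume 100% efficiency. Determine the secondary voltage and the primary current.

V_s ≈ 129000 V, I_p ≈ 9360 A

V_s = V_p × N_s/N_p = 22000 × 205/35 = 128860 V.
I_s = P/V_s = 2.06×10^8/128860 = 1598.7 A.
I_p = I_s × N_s/N_p = 1598.7 × 205/35 = 9360 A.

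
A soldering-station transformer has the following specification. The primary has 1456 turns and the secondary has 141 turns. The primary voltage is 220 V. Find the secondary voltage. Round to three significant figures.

V_s ≈ 21.3 V

V_s/V_p = N_s/N_p, so V_s = 220 × 141/1456 = 21.3 V.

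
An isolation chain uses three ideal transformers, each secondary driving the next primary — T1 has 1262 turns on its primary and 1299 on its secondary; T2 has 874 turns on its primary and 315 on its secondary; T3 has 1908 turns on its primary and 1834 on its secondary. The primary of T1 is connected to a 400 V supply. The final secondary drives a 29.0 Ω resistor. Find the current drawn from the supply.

After T1: V = 400.00 × 1299/1262 = 411.73 V.
After T2: V = 411.73 × 315/874 = 148.39 V.
After T3: V = 148.39 × 1834/1908 = 142.64 V.
I_load = 142.64/29.0 = 4.9185 A, so P_out = 142.64 × 4.9185 = 701.56 W.
All ideal ⇒ P_in = P_out, so I_supply = 701.56/400 = 1.75 A.

I_supply ≈ 1.75 A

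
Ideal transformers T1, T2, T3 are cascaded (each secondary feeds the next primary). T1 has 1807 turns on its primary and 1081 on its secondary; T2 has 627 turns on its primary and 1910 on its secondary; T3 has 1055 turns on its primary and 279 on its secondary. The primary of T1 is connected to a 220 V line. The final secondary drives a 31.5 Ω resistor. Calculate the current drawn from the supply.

Secondary of T1: V = 220.00 × 1081/1807 = 131.61 V.
Secondary of T2: V = 131.61 × 1910/627 = 400.92 V.
Secondary of T3: V = 400.92 × 279/1055 = 106.02 V.
I_load = 106.02/31.5 = 3.3659 A, so P_out = 106.02 × 3.3659 = 356.87 W.
All ideal ⇒ P_in = P_out, so I_supply = 356.87/220 = 1.62 A.

I_supply ≈ 1.62 A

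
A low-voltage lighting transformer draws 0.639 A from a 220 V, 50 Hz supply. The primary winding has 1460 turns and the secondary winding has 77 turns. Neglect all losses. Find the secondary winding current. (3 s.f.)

I_s ≈ 12.1 A

I_s/I_p = N_p/N_s, so I_s = 0.639 × 1460/77 = 12.1 A.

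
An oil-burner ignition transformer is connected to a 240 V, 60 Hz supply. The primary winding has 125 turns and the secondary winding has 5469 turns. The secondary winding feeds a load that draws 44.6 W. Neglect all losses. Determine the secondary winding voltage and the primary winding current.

V_s = V_p × N_s/N_p = 240 × 5469/125 = 10500 V.
I_s = P/V_s = 44.6/10500 = 0.0042474 A.
I_p = I_s × N_s/N_p = 0.0042474 × 5469/125 = 0.186 A.

V_s ≈ 10500 V, I_p ≈ 0.186 A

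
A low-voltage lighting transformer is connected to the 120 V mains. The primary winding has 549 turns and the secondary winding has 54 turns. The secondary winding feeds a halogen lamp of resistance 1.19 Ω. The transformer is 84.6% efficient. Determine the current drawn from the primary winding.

I_p ≈ 1.15 A

V_s = 120 × 54/549 = 11.803 V.
I_s = V_s/R = 11.803/1.19 = 9.9187 A.
P_out = V_s I_s = 11.803 × 9.9187 = 117.07 W.
P_in = P_out/η = 117.07/0.846 = 138.38 W.
I_p = P_in/V_p = 138.38/120 = 1.15 A.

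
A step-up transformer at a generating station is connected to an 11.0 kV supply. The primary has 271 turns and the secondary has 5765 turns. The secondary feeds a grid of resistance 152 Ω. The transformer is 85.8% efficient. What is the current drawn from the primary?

I_p ≈ 38200 A

V_s = 11000 × 5765/271 = 234000 V.
I_s = V_s/R = 234000/152 = 1539.5 A.
P_out = V_s I_s = 234000 × 1539.5 = 3.6025×10^8 W.
P_in = P_out/η = 3.6025×10^8/0.858 = 4.1987×10^8 W.
I_p = P_in/V_p = 4.1987×10^8/11000 = 38200 A.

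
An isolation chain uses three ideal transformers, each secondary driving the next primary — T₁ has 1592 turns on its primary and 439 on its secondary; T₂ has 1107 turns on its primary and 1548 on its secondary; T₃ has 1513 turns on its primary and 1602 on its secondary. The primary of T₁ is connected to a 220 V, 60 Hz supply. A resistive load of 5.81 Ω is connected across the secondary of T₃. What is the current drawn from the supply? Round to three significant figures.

Secondary of T₁: V = 220.00 × 439/1592 = 60.666 V.
Secondary of T₂: V = 60.666 × 1548/1107 = 84.834 V.
Secondary of T₃: V = 84.834 × 1602/1513 = 89.824 V.
I_load = 89.824/5.81 = 15.460 A, so P_out = 89.824 × 15.460 = 1388.7 W.
All ideal ⇒ P_in = P_out, so I_supply = 1388.7/220 = 6.31 A.

I_supply ≈ 6.31 A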